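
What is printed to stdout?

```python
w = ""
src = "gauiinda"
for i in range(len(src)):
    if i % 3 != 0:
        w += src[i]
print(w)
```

auina

i=0: skip
i=1: add 'a' → 'a'
i=2: add 'u' → 'au'
i=3: skip
i=4: add 'i' → 'aui'
i=5: add 'n' → 'auin'
i=6: skip
i=7: add 'a' → 'auina'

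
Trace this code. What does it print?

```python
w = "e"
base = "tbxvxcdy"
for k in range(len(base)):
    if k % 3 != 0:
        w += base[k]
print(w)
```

ebxxcy

k=0: skip
k=1: add 'b' → 'eb'
k=2: add 'x' → 'ebx'
k=3: skip
k=4: add 'x' → 'ebxx'
k=5: add 'c' → 'ebxxc'
k=6: skip
k=7: add 'y' → 'ebxxcy'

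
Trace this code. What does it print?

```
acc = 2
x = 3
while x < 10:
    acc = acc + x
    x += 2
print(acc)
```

26

x=3: acc = 2+3 = 5
x=5: acc = 5+5 = 10
x=7: acc = 10+7 = 17
x=9: acc = 17+9 = 26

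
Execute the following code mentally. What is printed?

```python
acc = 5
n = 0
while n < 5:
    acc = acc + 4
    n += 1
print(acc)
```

n=0: acc = 5+4 = 9
n=1: acc = 9+4 = 13
n=2: acc = 13+4 = 17
n=3: acc = 17+4 = 21
n=4: acc = 21+4 = 25

25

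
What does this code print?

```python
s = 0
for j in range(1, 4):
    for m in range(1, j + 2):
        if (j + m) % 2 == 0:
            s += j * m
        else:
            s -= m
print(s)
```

j=1,m=1: even sum, s = 0+1 = 1
j=1,m=2: odd sum, s = 1-2 = -1
j=2,m=1: odd sum, s = (-1)-1 = -2
j=2,m=2: even sum, s = (-2)+4 = 2
j=2,m=3: odd sum, s = 2-3 = -1
j=3,m=1: even sum, s = (-1)+3 = 2
j=3,m=2: odd sum, s = 2-2 = 0
j=3,m=3: even sum, s = 0+9 = 9
j=3,m=4: odd sum, s = 9-4 = 5

5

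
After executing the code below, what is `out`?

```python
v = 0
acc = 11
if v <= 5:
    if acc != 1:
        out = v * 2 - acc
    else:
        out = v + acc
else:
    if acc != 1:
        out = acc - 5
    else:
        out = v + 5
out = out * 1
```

-11

v=0, acc=11
v <= 5 is True; acc != 1 is True
→ out = v * 2 - acc = -11
out = (-11)*1 = -11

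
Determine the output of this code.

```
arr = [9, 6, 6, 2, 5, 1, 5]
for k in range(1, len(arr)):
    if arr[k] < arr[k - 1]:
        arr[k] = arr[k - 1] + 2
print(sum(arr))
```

105

k=1: 6<9, arr[1] = 9+2 = 11 → [9, 11, 6, 2, 5, 1, 5]
k=2: 6<11, arr[2] = 11+2 = 13 → [9, 11, 13, 2, 5, 1, 5]
k=3: 2<13, arr[3] = 13+2 = 15 → [9, 11, 13, 15, 5, 1, 5]
k=4: 5<15, arr[4] = 15+2 = 17 → [9, 11, 13, 15, 17, 1, 5]
k=5: 1<17, arr[5] = 17+2 = 19 → [9, 11, 13, 15, 17, 19, 5]
k=6: 5<19, arr[6] = 19+2 = 21 → [9, 11, 13, 15, 17, 19, 21]
sum = 105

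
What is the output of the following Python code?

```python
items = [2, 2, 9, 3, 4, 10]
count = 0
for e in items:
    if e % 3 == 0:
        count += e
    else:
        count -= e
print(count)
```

e=2: not %3==0, count = 0-2 = -2
e=2: not %3==0, count = (-2)-2 = -4
e=9: %3==0, count = (-4)+9 = 5
e=3: %3==0, count = 5+3 = 8
e=4: not %3==0, count = 8-4 = 4
e=10: not %3==0, count = 4-10 = -6

-6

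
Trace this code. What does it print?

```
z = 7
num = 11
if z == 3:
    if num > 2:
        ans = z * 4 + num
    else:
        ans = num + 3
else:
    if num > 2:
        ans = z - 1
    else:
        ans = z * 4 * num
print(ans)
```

6

z=7, num=11
z == 3 is False; num > 2 is True
→ ans = z - 1 = 6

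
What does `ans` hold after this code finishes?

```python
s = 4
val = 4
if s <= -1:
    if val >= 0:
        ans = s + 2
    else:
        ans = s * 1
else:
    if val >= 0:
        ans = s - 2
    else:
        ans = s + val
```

2

s=4, val=4
s <= -1 is False; val >= 0 is True
→ ans = s - 2 = 2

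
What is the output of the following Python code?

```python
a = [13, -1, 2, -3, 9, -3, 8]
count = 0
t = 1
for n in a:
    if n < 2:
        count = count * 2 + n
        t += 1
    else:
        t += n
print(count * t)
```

-468

n=13: not <2; t=14
n=-1: <2, count = 0*2+(-1) = -1; t=15
n=2: not <2; t=17
n=-3: <2, count = (-1)*2+(-3) = -5; t=18
n=9: not <2; t=27
n=-3: <2, count = (-5)*2+(-3) = -13; t=28
n=8: not <2; t=36
count*t = (-13)*36 = -468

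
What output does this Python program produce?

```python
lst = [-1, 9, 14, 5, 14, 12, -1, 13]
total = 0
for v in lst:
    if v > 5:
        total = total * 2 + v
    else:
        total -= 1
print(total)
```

307

v=-1: not >5, total = 0-1 = -1
v=9: >5, total = (-1)*2+9 = 7
v=14: >5, total = 7*2+14 = 28
v=5: not >5, total = 28-1 = 27
v=14: >5, total = 27*2+14 = 68
v=12: >5, total = 68*2+12 = 148
v=-1: not >5, total = 148-1 = 147
v=13: >5, total = 147*2+13 = 307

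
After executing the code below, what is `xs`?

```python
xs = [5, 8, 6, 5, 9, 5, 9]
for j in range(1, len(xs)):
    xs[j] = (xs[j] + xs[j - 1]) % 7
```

[5, 6, 5, 3, 5, 3, 5]

j=1: xs[1] = (8+5)%7 = 6 → [5, 6, 6, 5, 9, 5, 9]
j=2: xs[2] = (6+6)%7 = 5 → [5, 6, 5, 5, 9, 5, 9]
j=3: xs[3] = (5+5)%7 = 3 → [5, 6, 5, 3, 9, 5, 9]
j=4: xs[4] = (9+3)%7 = 5 → [5, 6, 5, 3, 5, 5, 9]
j=5: xs[5] = (5+5)%7 = 3 → [5, 6, 5, 3, 5, 3, 9]
j=6: xs[6] = (9+3)%7 = 5 → [5, 6, 5, 3, 5, 3, 5]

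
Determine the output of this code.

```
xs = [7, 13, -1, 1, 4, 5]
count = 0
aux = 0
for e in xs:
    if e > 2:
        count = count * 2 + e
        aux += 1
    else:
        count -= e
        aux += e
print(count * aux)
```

484

e=7: >2, count = 0*2+7 = 7; aux=1
e=13: >2, count = 7*2+13 = 27; aux=2
e=-1: not >2, count = 27-(-1) = 28; aux=1
e=1: not >2, count = 28-1 = 27; aux=2
e=4: >2, count = 27*2+4 = 58; aux=3
e=5: >2, count = 58*2+5 = 121; aux=4
count*aux = 121*4 = 484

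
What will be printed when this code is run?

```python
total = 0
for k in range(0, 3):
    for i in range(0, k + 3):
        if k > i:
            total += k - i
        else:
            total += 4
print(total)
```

k=0,i=0: not 0>0, total = 0+4 = 4
k=0,i=1: not 0>1, total = 4+4 = 8
k=0,i=2: not 0>2, total = 8+4 = 12
k=1,i=0: 1>0, total = 12+1 = 13
k=1,i=1: not 1>1, total = 13+4 = 17
k=1,i=2: not 1>2, total = 17+4 = 21
k=1,i=3: not 1>3, total = 21+4 = 25
k=2,i=0: 2>0, total = 25+2 = 27
k=2,i=1: 2>1, total = 27+1 = 28
k=2,i=2: not 2>2, total = 28+4 = 32
k=2,i=3: not 2>3, total = 32+4 = 36
k=2,i=4: not 2>4, total = 36+4 = 40

40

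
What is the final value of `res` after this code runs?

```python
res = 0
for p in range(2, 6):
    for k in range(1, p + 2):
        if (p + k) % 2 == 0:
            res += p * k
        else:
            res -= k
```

54

p=2,k=1: odd sum, res = 0-1 = -1
p=2,k=2: even sum, res = (-1)+4 = 3
p=2,k=3: odd sum, res = 3-3 = 0
p=3,k=1: even sum, res = 0+3 = 3
p=3,k=2: odd sum, res = 3-2 = 1
p=3,k=3: even sum, res = 1+9 = 10
p=3,k=4: odd sum, res = 10-4 = 6
p=4,k=1: odd sum, res = 6-1 = 5
p=4,k=2: even sum, res = 5+8 = 13
p=4,k=3: odd sum, res = 13-3 = 10
p=4,k=4: even sum, res = 10+16 = 26
p=4,k=5: odd sum, res = 26-5 = 21
p=5,k=1: even sum, res = 21+5 = 26
p=5,k=2: odd sum, res = 26-2 = 24
p=5,k=3: even sum, res = 24+15 = 39
p=5,k=4: odd sum, res = 39-4 = 35
p=5,k=5: even sum, res = 35+25 = 60
p=5,k=6: odd sum, res = 60-6 = 54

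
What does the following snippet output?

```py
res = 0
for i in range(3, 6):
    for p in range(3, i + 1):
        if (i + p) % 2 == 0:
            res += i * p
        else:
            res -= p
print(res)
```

58

i=3,p=3: even sum, res = 0+9 = 9
i=4,p=3: odd sum, res = 9-3 = 6
i=4,p=4: even sum, res = 6+16 = 22
i=5,p=3: even sum, res = 22+15 = 37
i=5,p=4: odd sum, res = 37-4 = 33
i=5,p=5: even sum, res = 33+25 = 58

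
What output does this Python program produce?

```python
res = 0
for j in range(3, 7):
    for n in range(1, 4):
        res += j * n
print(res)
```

j=3,n=1: res = 0+3 = 3
j=3,n=2: res = 3+6 = 9
j=3,n=3: res = 9+9 = 18
j=4,n=1: res = 18+4 = 22
j=4,n=2: res = 22+8 = 30
j=4,n=3: res = 30+12 = 42
j=5,n=1: res = 42+5 = 47
j=5,n=2: res = 47+10 = 57
j=5,n=3: res = 57+15 = 72
j=6,n=1: res = 72+6 = 78
j=6,n=2: res = 78+12 = 90
j=6,n=3: res = 90+18 = 108

108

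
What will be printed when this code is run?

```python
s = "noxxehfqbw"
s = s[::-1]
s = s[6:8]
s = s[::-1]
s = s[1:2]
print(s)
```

reverse → 'wbqfhexxon'
slice [6:8] → 'xx'
reverse → 'xx'
slice [1:2] → 'x'

x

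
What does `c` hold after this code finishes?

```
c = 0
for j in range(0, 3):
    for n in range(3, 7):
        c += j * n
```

54

j=0,n=3: c = 0+0 = 0
j=0,n=4: c = 0+0 = 0
j=0,n=5: c = 0+0 = 0
j=0,n=6: c = 0+0 = 0
j=1,n=3: c = 0+3 = 3
j=1,n=4: c = 3+4 = 7
j=1,n=5: c = 7+5 = 12
j=1,n=6: c = 12+6 = 18
j=2,n=3: c = 18+6 = 24
j=2,n=4: c = 24+8 = 32
j=2,n=5: c = 32+10 = 42
j=2,n=6: c = 42+12 = 54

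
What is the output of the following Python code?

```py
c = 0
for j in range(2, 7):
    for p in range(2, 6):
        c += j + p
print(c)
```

j=2,p=2: c = 0+4 = 4
j=2,p=3: c = 4+5 = 9
j=2,p=4: c = 9+6 = 15
j=2,p=5: c = 15+7 = 22
j=3,p=2: c = 22+5 = 27
j=3,p=3: c = 27+6 = 33
j=3,p=4: c = 33+7 = 40
j=3,p=5: c = 40+8 = 48
j=4,p=2: c = 48+6 = 54
j=4,p=3: c = 54+7 = 61
j=4,p=4: c = 61+8 = 69
j=4,p=5: c = 69+9 = 78
j=5,p=2: c = 78+7 = 85
j=5,p=3: c = 85+8 = 93
j=5,p=4: c = 93+9 = 102
j=5,p=5: c = 102+10 = 112
j=6,p=2: c = 112+8 = 120
j=6,p=3: c = 120+9 = 129
j=6,p=4: c = 129+10 = 139
j=6,p=5: c = 139+11 = 150

150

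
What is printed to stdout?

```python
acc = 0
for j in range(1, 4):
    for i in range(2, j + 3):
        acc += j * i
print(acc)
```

65

j=1,i=2: acc = 0+2 = 2
j=1,i=3: acc = 2+3 = 5
j=2,i=2: acc = 5+4 = 9
j=2,i=3: acc = 9+6 = 15
j=2,i=4: acc = 15+8 = 23
j=3,i=2: acc = 23+6 = 29
j=3,i=3: acc = 29+9 = 38
j=3,i=4: acc = 38+12 = 50
j=3,i=5: acc = 50+15 = 65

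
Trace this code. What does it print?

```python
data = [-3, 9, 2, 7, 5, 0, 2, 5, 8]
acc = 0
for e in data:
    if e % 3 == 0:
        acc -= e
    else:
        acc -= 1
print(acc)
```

-12

e=-3: %3==0, acc = 0-(-3) = 3
e=9: %3==0, acc = 3-9 = -6
e=2: not %3==0, acc = (-6)-1 = -7
e=7: not %3==0, acc = (-7)-1 = -8
e=5: not %3==0, acc = (-8)-1 = -9
e=0: %3==0, acc = (-9)-0 = -9
e=2: not %3==0, acc = (-9)-1 = -10
e=5: not %3==0, acc = (-10)-1 = -11
e=8: not %3==0, acc = (-11)-1 = -12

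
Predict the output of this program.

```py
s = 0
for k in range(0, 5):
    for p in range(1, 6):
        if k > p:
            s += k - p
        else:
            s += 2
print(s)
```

k=0,p=1: not 0>1, s = 0+2 = 2
k=0,p=2: not 0>2, s = 2+2 = 4
k=0,p=3: not 0>3, s = 4+2 = 6
k=0,p=4: not 0>4, s = 6+2 = 8
k=0,p=5: not 0>5, s = 8+2 = 10
k=1,p=1: not 1>1, s = 10+2 = 12
k=1,p=2: not 1>2, s = 12+2 = 14
k=1,p=3: not 1>3, s = 14+2 = 16
k=1,p=4: not 1>4, s = 16+2 = 18
k=1,p=5: not 1>5, s = 18+2 = 20
k=2,p=1: 2>1, s = 20+1 = 21
k=2,p=2: not 2>2, s = 21+2 = 23
k=2,p=3: not 2>3, s = 23+2 = 25
k=2,p=4: not 2>4, s = 25+2 = 27
k=2,p=5: not 2>5, s = 27+2 = 29
k=3,p=1: 3>1, s = 29+2 = 31
k=3,p=2: 3>2, s = 31+1 = 32
k=3,p=3: not 3>3, s = 32+2 = 34
k=3,p=4: not 3>4, s = 34+2 = 36
k=3,p=5: not 3>5, s = 36+2 = 38
k=4,p=1: 4>1, s = 38+3 = 41
k=4,p=2: 4>2, s = 41+2 = 43
k=4,p=3: 4>3, s = 43+1 = 44
k=4,p=4: not 4>4, s = 44+2 = 46
k=4,p=5: not 4>5, s = 46+2 = 48

48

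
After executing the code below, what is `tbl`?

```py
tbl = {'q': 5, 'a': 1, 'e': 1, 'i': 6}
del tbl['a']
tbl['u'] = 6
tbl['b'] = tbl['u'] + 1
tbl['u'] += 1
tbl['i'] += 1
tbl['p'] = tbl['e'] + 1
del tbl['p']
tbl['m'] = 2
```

del 'a' → {'q': 5, 'e': 1, 'i': 6}
tbl['u'] = 6 → {'q': 5, 'e': 1, 'i': 6, 'u': 6}
tbl['b'] = tbl['u']+1 = 7 → {'q': 5, 'e': 1, 'i': 6, 'u': 6, 'b': 7}
tbl['u'] = 6+1 = 7 → {'q': 5, 'e': 1, 'i': 6, 'u': 7, 'b': 7}
tbl['i'] = 6+1 = 7 → {'q': 5, 'e': 1, 'i': 7, 'u': 7, 'b': 7}
tbl['p'] = tbl['e']+1 = 2 → {'q': 5, 'e': 1, 'i': 7, 'u': 7, 'b': 7, 'p': 2}
del 'p' → {'q': 5, 'e': 1, 'i': 7, 'u': 7, 'b': 7}
tbl['m'] = 2 → {'q': 5, 'e': 1, 'i': 7, 'u': 7, 'b': 7, 'm': 2}

{'q': 5, 'e': 1, 'i': 7, 'u': 7, 'b': 7, 'm': 2}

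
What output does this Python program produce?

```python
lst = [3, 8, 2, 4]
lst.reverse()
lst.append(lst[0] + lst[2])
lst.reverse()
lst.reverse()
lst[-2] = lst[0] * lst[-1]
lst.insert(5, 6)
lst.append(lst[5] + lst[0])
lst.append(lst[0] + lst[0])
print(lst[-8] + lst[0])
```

8

reverse → [4, 2, 8, 3]
append lst[0]+lst[2] = 4+8 = 12 → [4, 2, 8, 3, 12]
reverse → [12, 3, 8, 2, 4]
reverse → [4, 2, 8, 3, 12]
lst[-2] = lst[0]*lst[-1] = 4*12 = 48 → [4, 2, 8, 48, 12]
insert 6 at 5 → [4, 2, 8, 48, 12, 6]
append lst[5]+lst[0] = 6+4 = 10 → [4, 2, 8, 48, 12, 6, 10]
append lst[0]+lst[0] = 4+4 = 8 → [4, 2, 8, 48, 12, 6, 10, 8]
lst[-8]+lst[0] = 4+4 = 8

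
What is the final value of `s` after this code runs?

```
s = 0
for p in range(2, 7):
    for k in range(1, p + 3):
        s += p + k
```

240

p=2,k=1: s = 0+3 = 3
p=2,k=2: s = 3+4 = 7
p=2,k=3: s = 7+5 = 12
p=2,k=4: s = 12+6 = 18
p=3,k=1: s = 18+4 = 22
p=3,k=2: s = 22+5 = 27
p=3,k=3: s = 27+6 = 33
p=3,k=4: s = 33+7 = 40
p=3,k=5: s = 40+8 = 48
p=4,k=1: s = 48+5 = 53
p=4,k=2: s = 53+6 = 59
p=4,k=3: s = 59+7 = 66
p=4,k=4: s = 66+8 = 74
p=4,k=5: s = 74+9 = 83
p=4,k=6: s = 83+10 = 93
p=5,k=1: s = 93+6 = 99
p=5,k=2: s = 99+7 = 106
p=5,k=3: s = 106+8 = 114
p=5,k=4: s = 114+9 = 123
p=5,k=5: s = 123+10 = 133
p=5,k=6: s = 133+11 = 144
p=5,k=7: s = 144+12 = 156
p=6,k=1: s = 156+7 = 163
p=6,k=2: s = 163+8 = 171
p=6,k=3: s = 171+9 = 180
p=6,k=4: s = 180+10 = 190
p=6,k=5: s = 190+11 = 201
p=6,k=6: s = 201+12 = 213
p=6,k=7: s = 213+13 = 226
p=6,k=8: s = 226+14 = 240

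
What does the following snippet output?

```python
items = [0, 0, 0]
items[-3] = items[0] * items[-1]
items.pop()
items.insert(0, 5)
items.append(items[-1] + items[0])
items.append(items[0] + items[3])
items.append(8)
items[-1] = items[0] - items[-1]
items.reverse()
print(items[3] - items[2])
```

items[-3] = items[0]*items[-1] = 0*0 = 0 → [0, 0, 0]
pop() removes 0 → [0, 0]
insert 5 at 0 → [5, 0, 0]
append items[-1]+items[0] = 0+5 = 5 → [5, 0, 0, 5]
append items[0]+items[3] = 5+5 = 10 → [5, 0, 0, 5, 10]
append 8 → [5, 0, 0, 5, 10, 8]
items[-1] = items[0]-items[-1] = 5-8 = -3 → [5, 0, 0, 5, 10, -3]
reverse → [-3, 10, 5, 0, 0, 5]
items[3]-items[2] = 0-5 = -5

-5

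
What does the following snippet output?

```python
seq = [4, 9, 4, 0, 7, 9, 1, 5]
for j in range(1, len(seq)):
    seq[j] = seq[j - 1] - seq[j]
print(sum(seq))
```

-117

j=1: seq[1] = 4-9 = -5 → [4, -5, 4, 0, 7, 9, 1, 5]
j=2: seq[2] = (-5)-4 = -9 → [4, -5, -9, 0, 7, 9, 1, 5]
j=3: seq[3] = (-9)-0 = -9 → [4, -5, -9, -9, 7, 9, 1, 5]
j=4: seq[4] = (-9)-7 = -16 → [4, -5, -9, -9, -16, 9, 1, 5]
j=5: seq[5] = (-16)-9 = -25 → [4, -5, -9, -9, -16, -25, 1, 5]
j=6: seq[6] = (-25)-1 = -26 → [4, -5, -9, -9, -16, -25, -26, 5]
j=7: seq[7] = (-26)-5 = -31 → [4, -5, -9, -9, -16, -25, -26, -31]
sum = -117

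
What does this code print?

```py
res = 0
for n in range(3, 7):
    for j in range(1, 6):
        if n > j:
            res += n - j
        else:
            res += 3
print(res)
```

52

n=3,j=1: 3>1, res = 0+2 = 2
n=3,j=2: 3>2, res = 2+1 = 3
n=3,j=3: not 3>3, res = 3+3 = 6
n=3,j=4: not 3>4, res = 6+3 = 9
n=3,j=5: not 3>5, res = 9+3 = 12
n=4,j=1: 4>1, res = 12+3 = 15
n=4,j=2: 4>2, res = 15+2 = 17
n=4,j=3: 4>3, res = 17+1 = 18
n=4,j=4: not 4>4, res = 18+3 = 21
n=4,j=5: not 4>5, res = 21+3 = 24
n=5,j=1: 5>1, res = 24+4 = 28
n=5,j=2: 5>2, res = 28+3 = 31
n=5,j=3: 5>3, res = 31+2 = 33
n=5,j=4: 5>4, res = 33+1 = 34
n=5,j=5: not 5>5, res = 34+3 = 37
n=6,j=1: 6>1, res = 37+5 = 42
n=6,j=2: 6>2, res = 42+4 = 46
n=6,j=3: 6>3, res = 46+3 = 49
n=6,j=4: 6>4, res = 49+2 = 51
n=6,j=5: 6>5, res = 51+1 = 52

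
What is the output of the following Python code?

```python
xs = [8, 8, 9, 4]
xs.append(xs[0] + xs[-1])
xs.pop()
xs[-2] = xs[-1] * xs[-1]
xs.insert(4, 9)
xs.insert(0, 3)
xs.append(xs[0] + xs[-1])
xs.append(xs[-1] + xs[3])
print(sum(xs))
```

append xs[0]+xs[-1] = 8+4 = 12 → [8, 8, 9, 4, 12]
pop() removes 12 → [8, 8, 9, 4]
xs[-2] = xs[-1]*xs[-1] = 4*4 = 16 → [8, 8, 16, 4]
insert 9 at 4 → [8, 8, 16, 4, 9]
insert 3 at 0 → [3, 8, 8, 16, 4, 9]
append xs[0]+xs[-1] = 3+9 = 12 → [3, 8, 8, 16, 4, 9, 12]
append xs[-1]+xs[3] = 12+16 = 28 → [3, 8, 8, 16, 4, 9, 12, 28]
sum = 88

88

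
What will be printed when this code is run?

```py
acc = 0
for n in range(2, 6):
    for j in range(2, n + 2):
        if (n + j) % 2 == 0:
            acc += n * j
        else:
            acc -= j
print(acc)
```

48

n=2,j=2: even sum, acc = 0+4 = 4
n=2,j=3: odd sum, acc = 4-3 = 1
n=3,j=2: odd sum, acc = 1-2 = -1
n=3,j=3: even sum, acc = (-1)+9 = 8
n=3,j=4: odd sum, acc = 8-4 = 4
n=4,j=2: even sum, acc = 4+8 = 12
n=4,j=3: odd sum, acc = 12-3 = 9
n=4,j=4: even sum, acc = 9+16 = 25
n=4,j=5: odd sum, acc = 25-5 = 20
n=5,j=2: odd sum, acc = 20-2 = 18
n=5,j=3: even sum, acc = 18+15 = 33
n=5,j=4: odd sum, acc = 33-4 = 29
n=5,j=5: even sum, acc = 29+25 = 54
n=5,j=6: odd sum, acc = 54-6 = 48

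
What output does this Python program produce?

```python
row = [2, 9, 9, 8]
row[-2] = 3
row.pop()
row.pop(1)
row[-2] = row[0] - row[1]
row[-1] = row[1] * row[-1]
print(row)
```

[-1, 9]

row[-2] = 3 → [2, 9, 3, 8]
pop() removes 8 → [2, 9, 3]
pop(1) removes 9 → [2, 3]
row[-2] = row[0]-row[1] = 2-3 = -1 → [-1, 3]
row[-1] = row[1]*row[-1] = 3*3 = 9 → [-1, 9]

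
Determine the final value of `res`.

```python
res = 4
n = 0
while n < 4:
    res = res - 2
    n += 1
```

-4

n=0: res = 4-2 = 2
n=1: res = 2-2 = 0
n=2: res = 0-2 = -2
n=3: res = (-2)-2 = -4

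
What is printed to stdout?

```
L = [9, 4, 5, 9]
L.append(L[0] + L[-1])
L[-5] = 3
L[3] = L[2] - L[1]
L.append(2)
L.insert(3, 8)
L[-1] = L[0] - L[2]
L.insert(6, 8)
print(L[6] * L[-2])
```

64

append L[0]+L[-1] = 9+9 = 18 → [9, 4, 5, 9, 18]
L[-5] = 3 → [3, 4, 5, 9, 18]
L[3] = L[2]-L[1] = 5-4 = 1 → [3, 4, 5, 1, 18]
append 2 → [3, 4, 5, 1, 18, 2]
insert 8 at 3 → [3, 4, 5, 8, 1, 18, 2]
L[-1] = L[0]-L[2] = 3-5 = -2 → [3, 4, 5, 8, 1, 18, -2]
insert 8 at 6 → [3, 4, 5, 8, 1, 18, 8, -2]
L[6]*L[-2] = 8*8 = 64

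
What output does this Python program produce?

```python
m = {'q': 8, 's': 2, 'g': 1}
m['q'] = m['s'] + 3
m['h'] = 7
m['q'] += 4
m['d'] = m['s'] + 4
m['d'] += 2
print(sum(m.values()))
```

27

m['q'] = m['s']+3 = 5 → {'q': 5, 's': 2, 'g': 1}
m['h'] = 7 → {'q': 5, 's': 2, 'g': 1, 'h': 7}
m['q'] = 5+4 = 9 → {'q': 9, 's': 2, 'g': 1, 'h': 7}
m['d'] = m['s']+4 = 6 → {'q': 9, 's': 2, 'g': 1, 'h': 7, 'd': 6}
m['d'] = 6+2 = 8 → {'q': 9, 's': 2, 'g': 1, 'h': 7, 'd': 8}
sum of values = 27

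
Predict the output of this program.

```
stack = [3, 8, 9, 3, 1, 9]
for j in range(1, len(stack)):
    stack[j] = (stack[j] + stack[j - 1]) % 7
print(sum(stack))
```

23

j=1: stack[1] = (8+3)%7 = 4 → [3, 4, 9, 3, 1, 9]
j=2: stack[2] = (9+4)%7 = 6 → [3, 4, 6, 3, 1, 9]
j=3: stack[3] = (3+6)%7 = 2 → [3, 4, 6, 2, 1, 9]
j=4: stack[4] = (1+2)%7 = 3 → [3, 4, 6, 2, 3, 9]
j=5: stack[5] = (9+3)%7 = 5 → [3, 4, 6, 2, 3, 5]
sum = 23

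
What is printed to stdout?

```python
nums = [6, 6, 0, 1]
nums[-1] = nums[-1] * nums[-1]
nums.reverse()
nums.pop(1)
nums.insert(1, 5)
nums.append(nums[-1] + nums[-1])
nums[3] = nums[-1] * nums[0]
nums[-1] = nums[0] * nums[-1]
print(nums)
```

nums[-1] = nums[-1]*nums[-1] = 1*1 = 1 → [6, 6, 0, 1]
reverse → [1, 0, 6, 6]
pop(1) removes 0 → [1, 6, 6]
insert 5 at 1 → [1, 5, 6, 6]
append nums[-1]+nums[-1] = 6+6 = 12 → [1, 5, 6, 6, 12]
nums[3] = nums[-1]*nums[0] = 12*1 = 12 → [1, 5, 6, 12, 12]
nums[-1] = nums[0]*nums[-1] = 1*12 = 12 → [1, 5, 6, 12, 12]

[1, 5, 6, 12, 12]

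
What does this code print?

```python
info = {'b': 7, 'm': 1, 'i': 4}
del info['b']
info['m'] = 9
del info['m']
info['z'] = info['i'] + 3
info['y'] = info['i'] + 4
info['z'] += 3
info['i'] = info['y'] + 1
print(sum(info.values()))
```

27

del 'b' → {'m': 1, 'i': 4}
info['m'] = 9 → {'m': 9, 'i': 4}
del 'm' → {'i': 4}
info['z'] = info['i']+3 = 7 → {'i': 4, 'z': 7}
info['y'] = info['i']+4 = 8 → {'i': 4, 'z': 7, 'y': 8}
info['z'] = 7+3 = 10 → {'i': 4, 'z': 10, 'y': 8}
info['i'] = info['y']+1 = 9 → {'i': 9, 'z': 10, 'y': 8}
sum of values = 27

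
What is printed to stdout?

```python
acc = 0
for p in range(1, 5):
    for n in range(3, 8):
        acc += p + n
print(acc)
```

150

p=1,n=3: acc = 0+4 = 4
p=1,n=4: acc = 4+5 = 9
p=1,n=5: acc = 9+6 = 15
p=1,n=6: acc = 15+7 = 22
p=1,n=7: acc = 22+8 = 30
p=2,n=3: acc = 30+5 = 35
p=2,n=4: acc = 35+6 = 41
p=2,n=5: acc = 41+7 = 48
p=2,n=6: acc = 48+8 = 56
p=2,n=7: acc = 56+9 = 65
p=3,n=3: acc = 65+6 = 71
p=3,n=4: acc = 71+7 = 78
p=3,n=5: acc = 78+8 = 86
p=3,n=6: acc = 86+9 = 95
p=3,n=7: acc = 95+10 = 105
p=4,n=3: acc = 105+7 = 112
p=4,n=4: acc = 112+8 = 120
p=4,n=5: acc = 120+9 = 129
p=4,n=6: acc = 129+10 = 139
p=4,n=7: acc = 139+11 = 150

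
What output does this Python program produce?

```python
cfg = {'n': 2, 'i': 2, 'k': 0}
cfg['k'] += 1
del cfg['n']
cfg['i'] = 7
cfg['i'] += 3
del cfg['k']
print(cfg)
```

cfg['k'] = 0+1 = 1 → {'n': 2, 'i': 2, 'k': 1}
del 'n' → {'i': 2, 'k': 1}
cfg['i'] = 7 → {'i': 7, 'k': 1}
cfg['i'] = 7+3 = 10 → {'i': 10, 'k': 1}
del 'k' → {'i': 10}

{'i': 10}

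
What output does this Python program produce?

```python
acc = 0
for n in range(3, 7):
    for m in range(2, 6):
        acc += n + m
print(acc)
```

n=3,m=2: acc = 0+5 = 5
n=3,m=3: acc = 5+6 = 11
n=3,m=4: acc = 11+7 = 18
n=3,m=5: acc = 18+8 = 26
n=4,m=2: acc = 26+6 = 32
n=4,m=3: acc = 32+7 = 39
n=4,m=4: acc = 39+8 = 47
n=4,m=5: acc = 47+9 = 56
n=5,m=2: acc = 56+7 = 63
n=5,m=3: acc = 63+8 = 71
n=5,m=4: acc = 71+9 = 80
n=5,m=5: acc = 80+10 = 90
n=6,m=2: acc = 90+8 = 98
n=6,m=3: acc = 98+9 = 107
n=6,m=4: acc = 107+10 = 117
n=6,m=5: acc = 117+11 = 128

128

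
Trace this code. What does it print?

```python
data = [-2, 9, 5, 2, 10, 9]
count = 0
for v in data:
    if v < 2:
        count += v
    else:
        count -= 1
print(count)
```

-7

v=-2: <2, count = 0+(-2) = -2
v=9: not <2, count = (-2)-1 = -3
v=5: not <2, count = (-3)-1 = -4
v=2: not <2, count = (-4)-1 = -5
v=10: not <2, count = (-5)-1 = -6
v=9: not <2, count = (-6)-1 = -7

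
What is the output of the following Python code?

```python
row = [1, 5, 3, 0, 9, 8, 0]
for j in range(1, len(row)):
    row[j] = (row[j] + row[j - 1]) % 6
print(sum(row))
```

11

j=1: row[1] = (5+1)%6 = 0 → [1, 0, 3, 0, 9, 8, 0]
j=2: row[2] = (3+0)%6 = 3 → [1, 0, 3, 0, 9, 8, 0]
j=3: row[3] = (0+3)%6 = 3 → [1, 0, 3, 3, 9, 8, 0]
j=4: row[4] = (9+3)%6 = 0 → [1, 0, 3, 3, 0, 8, 0]
j=5: row[5] = (8+0)%6 = 2 → [1, 0, 3, 3, 0, 2, 0]
j=6: row[6] = (0+2)%6 = 2 → [1, 0, 3, 3, 0, 2, 2]
sum = 11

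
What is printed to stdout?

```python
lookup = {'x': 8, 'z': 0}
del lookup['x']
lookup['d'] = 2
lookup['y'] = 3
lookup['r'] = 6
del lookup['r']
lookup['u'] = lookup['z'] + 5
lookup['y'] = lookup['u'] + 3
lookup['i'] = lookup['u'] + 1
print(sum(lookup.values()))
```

del 'x' → {'z': 0}
lookup['d'] = 2 → {'z': 0, 'd': 2}
lookup['y'] = 3 → {'z': 0, 'd': 2, 'y': 3}
lookup['r'] = 6 → {'z': 0, 'd': 2, 'y': 3, 'r': 6}
del 'r' → {'z': 0, 'd': 2, 'y': 3}
lookup['u'] = lookup['z']+5 = 5 → {'z': 0, 'd': 2, 'y': 3, 'u': 5}
lookup['y'] = lookup['u']+3 = 8 → {'z': 0, 'd': 2, 'y': 8, 'u': 5}
lookup['i'] = lookup['u']+1 = 6 → {'z': 0, 'd': 2, 'y': 8, 'u': 5, 'i': 6}
sum of values = 21

21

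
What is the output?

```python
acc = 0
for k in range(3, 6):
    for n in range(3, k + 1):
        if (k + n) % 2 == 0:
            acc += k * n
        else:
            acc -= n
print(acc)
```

k=3,n=3: even sum, acc = 0+9 = 9
k=4,n=3: odd sum, acc = 9-3 = 6
k=4,n=4: even sum, acc = 6+16 = 22
k=5,n=3: even sum, acc = 22+15 = 37
k=5,n=4: odd sum, acc = 37-4 = 33
k=5,n=5: even sum, acc = 33+25 = 58

58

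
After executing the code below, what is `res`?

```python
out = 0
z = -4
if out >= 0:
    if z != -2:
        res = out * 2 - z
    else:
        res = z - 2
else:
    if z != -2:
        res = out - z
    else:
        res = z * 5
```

out=0, z=-4
out >= 0 is True; z != -2 is True
→ res = out * 2 - z = 4

4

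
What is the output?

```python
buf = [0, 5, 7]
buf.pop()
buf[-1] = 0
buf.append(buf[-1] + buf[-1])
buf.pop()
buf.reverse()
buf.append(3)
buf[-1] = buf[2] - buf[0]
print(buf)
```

pop() removes 7 → [0, 5]
buf[-1] = 0 → [0, 0]
append buf[-1]+buf[-1] = 0+0 = 0 → [0, 0, 0]
pop() removes 0 → [0, 0]
reverse → [0, 0]
append 3 → [0, 0, 3]
buf[-1] = buf[2]-buf[0] = 3-0 = 3 → [0, 0, 3]

[0, 0, 3]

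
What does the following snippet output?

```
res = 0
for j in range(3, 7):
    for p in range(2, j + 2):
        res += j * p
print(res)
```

345

j=3,p=2: res = 0+6 = 6
j=3,p=3: res = 6+9 = 15
j=3,p=4: res = 15+12 = 27
j=4,p=2: res = 27+8 = 35
j=4,p=3: res = 35+12 = 47
j=4,p=4: res = 47+16 = 63
j=4,p=5: res = 63+20 = 83
j=5,p=2: res = 83+10 = 93
j=5,p=3: res = 93+15 = 108
j=5,p=4: res = 108+20 = 128
j=5,p=5: res = 128+25 = 153
j=5,p=6: res = 153+30 = 183
j=6,p=2: res = 183+12 = 195
j=6,p=3: res = 195+18 = 213
j=6,p=4: res = 213+24 = 237
j=6,p=5: res = 237+30 = 267
j=6,p=6: res = 267+36 = 303
j=6,p=7: res = 303+42 = 345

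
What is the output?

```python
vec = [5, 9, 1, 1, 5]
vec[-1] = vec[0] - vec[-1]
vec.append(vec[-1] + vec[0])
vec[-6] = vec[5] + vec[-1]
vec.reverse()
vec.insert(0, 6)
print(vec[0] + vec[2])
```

6

vec[-1] = vec[0]-vec[-1] = 5-5 = 0 → [5, 9, 1, 1, 0]
append vec[-1]+vec[0] = 0+5 = 5 → [5, 9, 1, 1, 0, 5]
vec[-6] = vec[5]+vec[-1] = 5+5 = 10 → [10, 9, 1, 1, 0, 5]
reverse → [5, 0, 1, 1, 9, 10]
insert 6 at 0 → [6, 5, 0, 1, 1, 9, 10]
vec[0]+vec[2] = 6+0 = 6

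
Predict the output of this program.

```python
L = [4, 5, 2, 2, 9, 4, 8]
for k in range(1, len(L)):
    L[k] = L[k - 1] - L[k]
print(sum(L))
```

k=1: L[1] = 4-5 = -1 → [4, -1, 2, 2, 9, 4, 8]
k=2: L[2] = (-1)-2 = -3 → [4, -1, -3, 2, 9, 4, 8]
k=3: L[3] = (-3)-2 = -5 → [4, -1, -3, -5, 9, 4, 8]
k=4: L[4] = (-5)-9 = -14 → [4, -1, -3, -5, -14, 4, 8]
k=5: L[5] = (-14)-4 = -18 → [4, -1, -3, -5, -14, -18, 8]
k=6: L[6] = (-18)-8 = -26 → [4, -1, -3, -5, -14, -18, -26]
sum = -63

-63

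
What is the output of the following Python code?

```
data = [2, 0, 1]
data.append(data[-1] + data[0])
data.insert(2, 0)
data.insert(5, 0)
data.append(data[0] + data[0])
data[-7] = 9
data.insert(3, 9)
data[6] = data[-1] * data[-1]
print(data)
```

[9, 0, 0, 9, 1, 3, 16, 4]

append data[-1]+data[0] = 1+2 = 3 → [2, 0, 1, 3]
insert 0 at 2 → [2, 0, 0, 1, 3]
insert 0 at 5 → [2, 0, 0, 1, 3, 0]
append data[0]+data[0] = 2+2 = 4 → [2, 0, 0, 1, 3, 0, 4]
data[-7] = 9 → [9, 0, 0, 1, 3, 0, 4]
insert 9 at 3 → [9, 0, 0, 9, 1, 3, 0, 4]
data[6] = data[-1]*data[-1] = 4*4 = 16 → [9, 0, 0, 9, 1, 3, 16, 4]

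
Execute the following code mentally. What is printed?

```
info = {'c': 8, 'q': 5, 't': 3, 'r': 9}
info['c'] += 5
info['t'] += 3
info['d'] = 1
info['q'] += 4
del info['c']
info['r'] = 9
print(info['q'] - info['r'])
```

info['c'] = 8+5 = 13 → {'c': 13, 'q': 5, 't': 3, 'r': 9}
info['t'] = 3+3 = 6 → {'c': 13, 'q': 5, 't': 6, 'r': 9}
info['d'] = 1 → {'c': 13, 'q': 5, 't': 6, 'r': 9, 'd': 1}
info['q'] = 5+4 = 9 → {'c': 13, 'q': 9, 't': 6, 'r': 9, 'd': 1}
del 'c' → {'q': 9, 't': 6, 'r': 9, 'd': 1}
info['r'] = 9 → {'q': 9, 't': 6, 'r': 9, 'd': 1}
info['q']-info['r'] = 9-9 = 0

0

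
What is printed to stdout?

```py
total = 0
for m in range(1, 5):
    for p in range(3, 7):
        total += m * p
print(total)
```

180

m=1,p=3: total = 0+3 = 3
m=1,p=4: total = 3+4 = 7
m=1,p=5: total = 7+5 = 12
m=1,p=6: total = 12+6 = 18
m=2,p=3: total = 18+6 = 24
m=2,p=4: total = 24+8 = 32
m=2,p=5: total = 32+10 = 42
m=2,p=6: total = 42+12 = 54
m=3,p=3: total = 54+9 = 63
m=3,p=4: total = 63+12 = 75
m=3,p=5: total = 75+15 = 90
m=3,p=6: total = 90+18 = 108
m=4,p=3: total = 108+12 = 120
m=4,p=4: total = 120+16 = 136
m=4,p=5: total = 136+20 = 156
m=4,p=6: total = 156+24 = 180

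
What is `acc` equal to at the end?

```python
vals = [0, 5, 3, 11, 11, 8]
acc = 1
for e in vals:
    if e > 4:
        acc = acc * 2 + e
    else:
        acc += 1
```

e=0: not >4, acc = 1+1 = 2
e=5: >4, acc = 2*2+5 = 9
e=3: not >4, acc = 9+1 = 10
e=11: >4, acc = 10*2+11 = 31
e=11: >4, acc = 31*2+11 = 73
e=8: >4, acc = 73*2+8 = 154

154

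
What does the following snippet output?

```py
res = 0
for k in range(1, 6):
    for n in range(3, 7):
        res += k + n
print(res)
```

k=1,n=3: res = 0+4 = 4
k=1,n=4: res = 4+5 = 9
k=1,n=5: res = 9+6 = 15
k=1,n=6: res = 15+7 = 22
k=2,n=3: res = 22+5 = 27
k=2,n=4: res = 27+6 = 33
k=2,n=5: res = 33+7 = 40
k=2,n=6: res = 40+8 = 48
k=3,n=3: res = 48+6 = 54
k=3,n=4: res = 54+7 = 61
k=3,n=5: res = 61+8 = 69
k=3,n=6: res = 69+9 = 78
k=4,n=3: res = 78+7 = 85
k=4,n=4: res = 85+8 = 93
k=4,n=5: res = 93+9 = 102
k=4,n=6: res = 102+10 = 112
k=5,n=3: res = 112+8 = 120
k=5,n=4: res = 120+9 = 129
k=5,n=5: res = 129+10 = 139
k=5,n=6: res = 139+11 = 150

150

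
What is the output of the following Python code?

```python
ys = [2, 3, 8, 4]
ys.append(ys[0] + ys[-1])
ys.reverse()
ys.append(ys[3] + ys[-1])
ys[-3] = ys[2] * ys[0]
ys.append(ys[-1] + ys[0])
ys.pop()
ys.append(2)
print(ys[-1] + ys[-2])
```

append ys[0]+ys[-1] = 2+4 = 6 → [2, 3, 8, 4, 6]
reverse → [6, 4, 8, 3, 2]
append ys[3]+ys[-1] = 3+2 = 5 → [6, 4, 8, 3, 2, 5]
ys[-3] = ys[2]*ys[0] = 8*6 = 48 → [6, 4, 8, 48, 2, 5]
append ys[-1]+ys[0] = 5+6 = 11 → [6, 4, 8, 48, 2, 5, 11]
pop() removes 11 → [6, 4, 8, 48, 2, 5]
append 2 → [6, 4, 8, 48, 2, 5, 2]
ys[-1]+ys[-2] = 2+5 = 7

7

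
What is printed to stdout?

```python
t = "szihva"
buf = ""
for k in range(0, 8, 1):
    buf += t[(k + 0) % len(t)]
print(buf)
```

k=0: add t[0]='s' → 's'
k=1: add t[1]='z' → 'sz'
k=2: add t[2]='i' → 'szi'
k=3: add t[3]='h' → 'szih'
k=4: add t[4]='v' → 'szihv'
k=5: add t[5]='a' → 'szihva'
k=6: add t[0]='s' → 'szihvas'
k=7: add t[1]='z' → 'szihvasz'

szihvasz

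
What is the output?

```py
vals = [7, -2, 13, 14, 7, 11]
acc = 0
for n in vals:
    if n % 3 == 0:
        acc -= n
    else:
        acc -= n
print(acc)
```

-50

n=7: not %3==0, acc = 0-7 = -7
n=-2: not %3==0, acc = (-7)-(-2) = -5
n=13: not %3==0, acc = (-5)-13 = -18
n=14: not %3==0, acc = (-18)-14 = -32
n=7: not %3==0, acc = (-32)-7 = -39
n=11: not %3==0, acc = (-39)-11 = -50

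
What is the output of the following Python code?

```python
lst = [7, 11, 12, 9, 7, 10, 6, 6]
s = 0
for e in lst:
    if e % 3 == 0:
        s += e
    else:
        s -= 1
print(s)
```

e=7: not %3==0, s = 0-1 = -1
e=11: not %3==0, s = (-1)-1 = -2
e=12: %3==0, s = (-2)+12 = 10
e=9: %3==0, s = 10+9 = 19
e=7: not %3==0, s = 19-1 = 18
e=10: not %3==0, s = 18-1 = 17
e=6: %3==0, s = 17+6 = 23
e=6: %3==0, s = 23+6 = 29

29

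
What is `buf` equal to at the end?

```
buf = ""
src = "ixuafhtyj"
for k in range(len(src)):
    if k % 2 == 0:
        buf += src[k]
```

k=0: add 'i' → 'i'
k=1: skip
k=2: add 'u' → 'iu'
k=3: skip
k=4: add 'f' → 'iuf'
k=5: skip
k=6: add 't' → 'iuft'
k=7: skip
k=8: add 'j' → 'iuftj'

'iuftj'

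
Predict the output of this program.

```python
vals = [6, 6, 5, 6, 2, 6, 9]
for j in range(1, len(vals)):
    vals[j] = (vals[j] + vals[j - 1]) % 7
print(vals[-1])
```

j=1: vals[1] = (6+6)%7 = 5 → [6, 5, 5, 6, 2, 6, 9]
j=2: vals[2] = (5+5)%7 = 3 → [6, 5, 3, 6, 2, 6, 9]
j=3: vals[3] = (6+3)%7 = 2 → [6, 5, 3, 2, 2, 6, 9]
j=4: vals[4] = (2+2)%7 = 4 → [6, 5, 3, 2, 4, 6, 9]
j=5: vals[5] = (6+4)%7 = 3 → [6, 5, 3, 2, 4, 3, 9]
j=6: vals[6] = (9+3)%7 = 5 → [6, 5, 3, 2, 4, 3, 5]

5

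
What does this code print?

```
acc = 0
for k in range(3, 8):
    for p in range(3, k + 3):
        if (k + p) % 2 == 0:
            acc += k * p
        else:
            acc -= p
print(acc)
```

k=3,p=3: even sum, acc = 0+9 = 9
k=3,p=4: odd sum, acc = 9-4 = 5
k=3,p=5: even sum, acc = 5+15 = 20
k=4,p=3: odd sum, acc = 20-3 = 17
k=4,p=4: even sum, acc = 17+16 = 33
k=4,p=5: odd sum, acc = 33-5 = 28
k=4,p=6: even sum, acc = 28+24 = 52
k=5,p=3: even sum, acc = 52+15 = 67
k=5,p=4: odd sum, acc = 67-4 = 63
k=5,p=5: even sum, acc = 63+25 = 88
k=5,p=6: odd sum, acc = 88-6 = 82
k=5,p=7: even sum, acc = 82+35 = 117
k=6,p=3: odd sum, acc = 117-3 = 114
k=6,p=4: even sum, acc = 114+24 = 138
k=6,p=5: odd sum, acc = 138-5 = 133
k=6,p=6: even sum, acc = 133+36 = 169
k=6,p=7: odd sum, acc = 169-7 = 162
k=6,p=8: even sum, acc = 162+48 = 210
k=7,p=3: even sum, acc = 210+21 = 231
k=7,p=4: odd sum, acc = 231-4 = 227
k=7,p=5: even sum, acc = 227+35 = 262
k=7,p=6: odd sum, acc = 262-6 = 256
k=7,p=7: even sum, acc = 256+49 = 305
k=7,p=8: odd sum, acc = 305-8 = 297
k=7,p=9: even sum, acc = 297+63 = 360

360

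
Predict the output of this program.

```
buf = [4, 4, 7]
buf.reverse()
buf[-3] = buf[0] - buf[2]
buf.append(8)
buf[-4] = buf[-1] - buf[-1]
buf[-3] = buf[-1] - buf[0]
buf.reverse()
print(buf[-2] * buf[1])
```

reverse → [7, 4, 4]
buf[-3] = buf[0]-buf[2] = 7-4 = 3 → [3, 4, 4]
append 8 → [3, 4, 4, 8]
buf[-4] = buf[-1]-buf[-1] = 8-8 = 0 → [0, 4, 4, 8]
buf[-3] = buf[-1]-buf[0] = 8-0 = 8 → [0, 8, 4, 8]
reverse → [8, 4, 8, 0]
buf[-2]*buf[1] = 8*4 = 32

32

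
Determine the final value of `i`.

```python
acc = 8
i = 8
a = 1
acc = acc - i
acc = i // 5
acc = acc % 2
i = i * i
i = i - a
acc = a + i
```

63

acc = 8-8 = 0
acc = 8//5 = 1
acc = 1%2 = 1
i = 8*8 = 64
i = 64-1 = 63
acc = 1+63 = 64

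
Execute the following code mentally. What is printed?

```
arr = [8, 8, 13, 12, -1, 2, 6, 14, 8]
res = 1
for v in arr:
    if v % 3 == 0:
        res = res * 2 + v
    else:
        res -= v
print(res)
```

v=8: not %3==0, res = 1-8 = -7
v=8: not %3==0, res = (-7)-8 = -15
v=13: not %3==0, res = (-15)-13 = -28
v=12: %3==0, res = (-28)*2+12 = -44
v=-1: not %3==0, res = (-44)-(-1) = -43
v=2: not %3==0, res = (-43)-2 = -45
v=6: %3==0, res = (-45)*2+6 = -84
v=14: not %3==0, res = (-84)-14 = -98
v=8: not %3==0, res = (-98)-8 = -106

-106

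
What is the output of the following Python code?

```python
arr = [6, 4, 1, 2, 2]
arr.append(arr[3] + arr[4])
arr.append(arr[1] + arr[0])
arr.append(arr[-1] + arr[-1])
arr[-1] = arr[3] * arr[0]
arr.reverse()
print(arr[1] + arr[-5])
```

append arr[3]+arr[4] = 2+2 = 4 → [6, 4, 1, 2, 2, 4]
append arr[1]+arr[0] = 4+6 = 10 → [6, 4, 1, 2, 2, 4, 10]
append arr[-1]+arr[-1] = 10+10 = 20 → [6, 4, 1, 2, 2, 4, 10, 20]
arr[-1] = arr[3]*arr[0] = 2*6 = 12 → [6, 4, 1, 2, 2, 4, 10, 12]
reverse → [12, 10, 4, 2, 2, 1, 4, 6]
arr[1]+arr[-5] = 10+2 = 12

12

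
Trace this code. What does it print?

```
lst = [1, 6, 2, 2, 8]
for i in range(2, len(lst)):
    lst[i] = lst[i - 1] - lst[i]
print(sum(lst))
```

i=2: lst[2] = 6-2 = 4 → [1, 6, 4, 2, 8]
i=3: lst[3] = 4-2 = 2 → [1, 6, 4, 2, 8]
i=4: lst[4] = 2-8 = -6 → [1, 6, 4, 2, -6]
sum = 7

7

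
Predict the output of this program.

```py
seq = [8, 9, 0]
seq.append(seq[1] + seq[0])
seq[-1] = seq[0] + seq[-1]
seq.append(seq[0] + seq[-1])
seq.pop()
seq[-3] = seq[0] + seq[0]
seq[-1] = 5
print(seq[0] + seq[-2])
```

append seq[1]+seq[0] = 9+8 = 17 → [8, 9, 0, 17]
seq[-1] = seq[0]+seq[-1] = 8+17 = 25 → [8, 9, 0, 25]
append seq[0]+seq[-1] = 8+25 = 33 → [8, 9, 0, 25, 33]
pop() removes 33 → [8, 9, 0, 25]
seq[-3] = seq[0]+seq[0] = 8+8 = 16 → [8, 16, 0, 25]
seq[-1] = 5 → [8, 16, 0, 5]
seq[0]+seq[-2] = 8+0 = 8

8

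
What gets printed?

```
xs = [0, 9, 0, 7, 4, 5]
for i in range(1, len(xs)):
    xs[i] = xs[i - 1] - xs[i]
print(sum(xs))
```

i=1: xs[1] = 0-9 = -9 → [0, -9, 0, 7, 4, 5]
i=2: xs[2] = (-9)-0 = -9 → [0, -9, -9, 7, 4, 5]
i=3: xs[3] = (-9)-7 = -16 → [0, -9, -9, -16, 4, 5]
i=4: xs[4] = (-16)-4 = -20 → [0, -9, -9, -16, -20, 5]
i=5: xs[5] = (-20)-5 = -25 → [0, -9, -9, -16, -20, -25]
sum = -79

-79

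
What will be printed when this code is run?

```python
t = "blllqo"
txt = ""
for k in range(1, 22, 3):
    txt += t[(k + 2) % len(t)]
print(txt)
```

k=1: add t[3]='l' → 'l'
k=4: add t[0]='b' → 'lb'
k=7: add t[3]='l' → 'lbl'
k=10: add t[0]='b' → 'lblb'
k=13: add t[3]='l' → 'lblbl'
k=16: add t[0]='b' → 'lblblb'
k=19: add t[3]='l' → 'lblblbl'

lblblbl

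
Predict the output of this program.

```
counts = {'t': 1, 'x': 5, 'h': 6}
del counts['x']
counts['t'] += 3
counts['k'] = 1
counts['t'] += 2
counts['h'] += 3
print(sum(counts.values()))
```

16

del 'x' → {'t': 1, 'h': 6}
counts['t'] = 1+3 = 4 → {'t': 4, 'h': 6}
counts['k'] = 1 → {'t': 4, 'h': 6, 'k': 1}
counts['t'] = 4+2 = 6 → {'t': 6, 'h': 6, 'k': 1}
counts['h'] = 6+3 = 9 → {'t': 6, 'h': 9, 'k': 1}
sum of values = 16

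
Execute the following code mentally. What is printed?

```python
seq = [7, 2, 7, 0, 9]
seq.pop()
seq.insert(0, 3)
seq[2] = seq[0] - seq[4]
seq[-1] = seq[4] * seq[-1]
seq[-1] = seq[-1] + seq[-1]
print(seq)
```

[3, 7, 3, 7, 0]

pop() removes 9 → [7, 2, 7, 0]
insert 3 at 0 → [3, 7, 2, 7, 0]
seq[2] = seq[0]-seq[4] = 3-0 = 3 → [3, 7, 3, 7, 0]
seq[-1] = seq[4]*seq[-1] = 0*0 = 0 → [3, 7, 3, 7, 0]
seq[-1] = seq[-1]+seq[-1] = 0+0 = 0 → [3, 7, 3, 7, 0]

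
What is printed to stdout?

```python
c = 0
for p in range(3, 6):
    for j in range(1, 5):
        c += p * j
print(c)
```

p=3,j=1: c = 0+3 = 3
p=3,j=2: c = 3+6 = 9
p=3,j=3: c = 9+9 = 18
p=3,j=4: c = 18+12 = 30
p=4,j=1: c = 30+4 = 34
p=4,j=2: c = 34+8 = 42
p=4,j=3: c = 42+12 = 54
p=4,j=4: c = 54+16 = 70
p=5,j=1: c = 70+5 = 75
p=5,j=2: c = 75+10 = 85
p=5,j=3: c = 85+15 = 100
p=5,j=4: c = 100+20 = 120

120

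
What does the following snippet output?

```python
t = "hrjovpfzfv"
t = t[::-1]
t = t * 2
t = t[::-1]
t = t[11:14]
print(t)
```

rjo

reverse → 'vfzfpvojrh'
repeat ×2 → 'vfzfpvojrhvfzfpvojrh'
reverse → 'hrjovpfzfvhrjovpfzfv'
slice [11:14] → 'rjo'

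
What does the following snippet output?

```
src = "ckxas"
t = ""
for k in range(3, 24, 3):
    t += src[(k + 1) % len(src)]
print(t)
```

sxcaksx

k=3: add src[4]='s' → 's'
k=6: add src[2]='x' → 'sx'
k=9: add src[0]='c' → 'sxc'
k=12: add src[3]='a' → 'sxca'
k=15: add src[1]='k' → 'sxcak'
k=18: add src[4]='s' → 'sxcaks'
k=21: add src[2]='x' → 'sxcaksx'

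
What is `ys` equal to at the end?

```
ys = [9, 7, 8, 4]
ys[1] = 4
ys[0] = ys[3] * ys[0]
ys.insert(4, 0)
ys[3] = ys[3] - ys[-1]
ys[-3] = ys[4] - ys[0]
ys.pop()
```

[36, 4, -36, 4]

ys[1] = 4 → [9, 4, 8, 4]
ys[0] = ys[3]*ys[0] = 4*9 = 36 → [36, 4, 8, 4]
insert 0 at 4 → [36, 4, 8, 4, 0]
ys[3] = ys[3]-ys[-1] = 4-0 = 4 → [36, 4, 8, 4, 0]
ys[-3] = ys[4]-ys[0] = 0-36 = -36 → [36, 4, -36, 4, 0]
pop() removes 0 → [36, 4, -36, 4]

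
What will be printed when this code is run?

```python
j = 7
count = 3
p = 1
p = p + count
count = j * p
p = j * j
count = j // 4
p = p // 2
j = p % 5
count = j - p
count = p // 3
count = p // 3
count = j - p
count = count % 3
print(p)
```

24

p = 1+3 = 4
count = 7*4 = 28
p = 7*7 = 49
count = 7//4 = 1
p = 49//2 = 24
j = 24%5 = 4
count = 4-24 = -20
count = 24//3 = 8
count = 24//3 = 8
count = 4-24 = -20
count = (-20)%3 = 1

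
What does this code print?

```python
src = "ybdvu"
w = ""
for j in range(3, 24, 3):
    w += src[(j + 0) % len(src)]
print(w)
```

vbudyvb

j=3: add src[3]='v' → 'v'
j=6: add src[1]='b' → 'vb'
j=9: add src[4]='u' → 'vbu'
j=12: add src[2]='d' → 'vbud'
j=15: add src[0]='y' → 'vbudy'
j=18: add src[3]='v' → 'vbudyv'
j=21: add src[1]='b' → 'vbudyvb'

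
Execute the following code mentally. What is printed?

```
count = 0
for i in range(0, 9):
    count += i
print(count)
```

i=0: count = 0+0 = 0
i=1: count = 0+1 = 1
i=2: count = 1+2 = 3
i=3: count = 3+3 = 6
i=4: count = 6+4 = 10
i=5: count = 10+5 = 15
i=6: count = 15+6 = 21
i=7: count = 21+7 = 28
i=8: count = 28+8 = 36

36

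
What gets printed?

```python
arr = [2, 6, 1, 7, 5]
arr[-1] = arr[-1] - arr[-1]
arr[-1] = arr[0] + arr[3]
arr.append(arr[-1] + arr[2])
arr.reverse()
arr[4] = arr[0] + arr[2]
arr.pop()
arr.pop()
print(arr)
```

arr[-1] = arr[-1]-arr[-1] = 5-5 = 0 → [2, 6, 1, 7, 0]
arr[-1] = arr[0]+arr[3] = 2+7 = 9 → [2, 6, 1, 7, 9]
append arr[-1]+arr[2] = 9+1 = 10 → [2, 6, 1, 7, 9, 10]
reverse → [10, 9, 7, 1, 6, 2]
arr[4] = arr[0]+arr[2] = 10+7 = 17 → [10, 9, 7, 1, 17, 2]
pop() removes 2 → [10, 9, 7, 1, 17]
pop() removes 17 → [10, 9, 7, 1]

[10, 9, 7, 1]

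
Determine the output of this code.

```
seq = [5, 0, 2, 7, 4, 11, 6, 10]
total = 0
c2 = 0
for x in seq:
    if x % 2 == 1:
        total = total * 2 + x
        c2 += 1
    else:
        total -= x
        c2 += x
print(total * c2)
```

325

x=5: odd, total = 0*2+5 = 5; c2=1
x=0: not odd, total = 5-0 = 5; c2=1
x=2: not odd, total = 5-2 = 3; c2=3
x=7: odd, total = 3*2+7 = 13; c2=4
x=4: not odd, total = 13-4 = 9; c2=8
x=11: odd, total = 9*2+11 = 29; c2=9
x=6: not odd, total = 29-6 = 23; c2=15
x=10: not odd, total = 23-10 = 13; c2=25
total*c2 = 13*25 = 325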